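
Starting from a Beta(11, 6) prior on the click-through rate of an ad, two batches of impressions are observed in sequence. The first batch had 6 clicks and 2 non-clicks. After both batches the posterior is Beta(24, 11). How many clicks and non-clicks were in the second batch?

7 clicks and 3 non-clicks

Because Beta–binomial updating is additive in the counts, the combined data contributed (α_post−α_prior, β_post−β_prior) successes and failures.
Total across both batches: 24−11=13 clicks, 11−6=5 non-clicks.
Subtract the first batch: 13−6=7 clicks and 5−2=3 non-clicks.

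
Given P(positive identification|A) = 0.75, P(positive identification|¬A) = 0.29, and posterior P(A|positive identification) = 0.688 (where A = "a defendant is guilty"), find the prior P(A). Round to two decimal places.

Bayes' rule in odds form gives O(A|E) = O(A)·[P(E|A)/P(E|¬A)], hence O(A) = O(A|E)/LR.
Posterior odds = 0.688/(1−0.688) = 2.2051. LR = 0.75/0.29 = 2.5862.
Prior odds = 2.2051/2.5862 = 0.8526, so P(A) = 0.8526/(1+0.8526) ≈ 0.46.

P(A) = 0.46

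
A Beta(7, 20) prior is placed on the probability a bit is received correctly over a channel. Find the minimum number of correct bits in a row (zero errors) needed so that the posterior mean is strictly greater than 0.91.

k = 196

After k correct bits and 0 errors the posterior is Beta(7+k, 20), with mean (7+k)/(7+20+k).
Set (7+k)/(27+k) > 0.91 and solve: k > (0.91·27 − 7)/(1 − 0.91) = 195.222.
The smallest integer exceeding 195.222 is 196.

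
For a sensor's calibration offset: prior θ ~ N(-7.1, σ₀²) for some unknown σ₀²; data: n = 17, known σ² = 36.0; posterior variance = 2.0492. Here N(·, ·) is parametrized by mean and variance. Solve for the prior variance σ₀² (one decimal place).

For the Normal–Normal model with known σ², precisions add: τ_n = τ₀ + n/σ².
So 1/σ₀² = 1/2.0492 − 17/36.0 = 0.487995 − 0.472222 = 0.015773.
Hence σ₀² = 1/0.015773 ≈ 63.4.

σ₀² = 63.4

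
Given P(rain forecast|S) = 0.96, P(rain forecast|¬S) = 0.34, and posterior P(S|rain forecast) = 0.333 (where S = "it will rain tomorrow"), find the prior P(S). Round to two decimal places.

In odds form, posterior odds = prior odds × likelihood ratio, so prior odds = posterior odds ÷ LR.
Posterior odds = 0.333/(1−0.333) = 0.4993. LR = 0.96/0.34 = 2.8235.
Prior odds = 0.4993/2.8235 = 0.1768, so P(S) = 0.1768/(1+0.1768) ≈ 0.15.

P(S) = 0.15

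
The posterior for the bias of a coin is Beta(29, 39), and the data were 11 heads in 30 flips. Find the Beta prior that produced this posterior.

Beta(18, 20)

A Beta(α, β) prior with s successes and f failures in binomial data gives a Beta(α+s, β+f) posterior.
Subtract the data counts: 29−11=18, 39−19=20.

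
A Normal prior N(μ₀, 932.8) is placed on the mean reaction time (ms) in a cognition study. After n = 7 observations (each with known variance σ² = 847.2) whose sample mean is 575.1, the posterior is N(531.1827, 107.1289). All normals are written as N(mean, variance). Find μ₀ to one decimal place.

With known observation variance, the Normal–Normal posterior has precision τ_n = τ₀ + n/σ² and mean μ_n = (τ₀μ₀ + (n/σ²)x̄)/τ_n.
Here τ₀ = 1/932.8 = 0.001072 and τ_data = 7/847.2 = 0.008263, so τ_n = 0.009335.
Rearranging for μ₀: μ₀ = (μ_n·τ_n − τ_data·x̄)/τ₀ = (531.1827·0.009335 − 0.008263·575.1) / 0.001072 = 0.206539/0.001072 ≈ 192.7.

μ₀ = 192.7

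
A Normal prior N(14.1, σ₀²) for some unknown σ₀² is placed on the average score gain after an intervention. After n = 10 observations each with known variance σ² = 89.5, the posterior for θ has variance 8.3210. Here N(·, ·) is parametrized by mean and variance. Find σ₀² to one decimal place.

For the Normal–Normal model with known σ², precisions add: τ_n = τ₀ + n/σ².
So 1/σ₀² = 1/8.3210 − 10/89.5 = 0.120178 − 0.111732 = 0.008446.
Hence σ₀² = 1/0.008446 ≈ 118.4.

σ₀² = 118.4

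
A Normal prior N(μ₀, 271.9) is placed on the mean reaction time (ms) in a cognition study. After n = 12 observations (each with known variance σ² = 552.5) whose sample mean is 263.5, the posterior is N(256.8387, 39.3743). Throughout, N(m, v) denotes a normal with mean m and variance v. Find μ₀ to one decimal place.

The posterior mean is a precision-weighted average: μ_n = (τ₀μ₀ + τ_data·x̄)/(τ₀+τ_data), with τ₀=1/σ₀² and τ_data=n/σ².
Here τ₀ = 1/271.9 = 0.003678 and τ_data = 12/552.5 = 0.021719, so τ_n = 0.025397.
Rearranging for μ₀: μ₀ = (μ_n·τ_n − τ_data·x̄)/τ₀ = (256.8387·0.025397 − 0.021719·263.5) / 0.003678 = 0.799976/0.003678 ≈ 217.5.

μ₀ = 217.5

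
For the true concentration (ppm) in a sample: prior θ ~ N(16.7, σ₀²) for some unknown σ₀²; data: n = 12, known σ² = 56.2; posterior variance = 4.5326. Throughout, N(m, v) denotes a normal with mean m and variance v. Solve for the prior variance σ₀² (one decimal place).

For the Normal–Normal model with known σ², precisions add: τ_n = τ₀ + n/σ².
So 1/σ₀² = 1/4.5326 − 12/56.2 = 0.220624 − 0.213523 = 0.007101.
Hence σ₀² = 1/0.007101 ≈ 140.8.

σ₀² = 140.8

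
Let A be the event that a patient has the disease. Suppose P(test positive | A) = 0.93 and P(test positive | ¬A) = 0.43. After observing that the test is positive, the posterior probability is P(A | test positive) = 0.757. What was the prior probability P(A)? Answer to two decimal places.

P(A) = 0.59

Bayes' rule in odds form gives O(A|E) = O(A)·[P(E|A)/P(E|¬A)], hence O(A) = O(A|E)/LR.
Posterior odds = 0.757/(1−0.757) = 3.1152. LR = 0.93/0.43 = 2.1628.
Prior odds = 3.1152/2.1628 = 1.4404, so P(A) = 1.4404/(1+1.4404) ≈ 0.59.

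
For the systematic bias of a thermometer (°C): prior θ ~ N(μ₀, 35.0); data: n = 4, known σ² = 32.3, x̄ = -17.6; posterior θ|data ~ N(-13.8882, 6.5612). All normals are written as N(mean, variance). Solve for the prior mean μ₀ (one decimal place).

With known observation variance, the Normal–Normal posterior has precision τ_n = τ₀ + n/σ² and mean μ_n = (τ₀μ₀ + (n/σ²)x̄)/τ_n.
Here τ₀ = 1/35.0 = 0.028571 and τ_data = 4/32.3 = 0.123839, so τ_n = 0.152410.
Rearranging for μ₀: μ₀ = (μ_n·τ_n − τ_data·x̄)/τ₀ = (-13.8882·0.152410 − 0.123839·-17.6) / 0.028571 = 0.062866/0.028571 ≈ 2.2.

μ₀ = 2.2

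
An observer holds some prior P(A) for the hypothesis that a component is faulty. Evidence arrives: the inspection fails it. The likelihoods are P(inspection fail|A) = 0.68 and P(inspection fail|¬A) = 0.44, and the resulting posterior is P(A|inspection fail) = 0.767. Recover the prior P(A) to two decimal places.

In odds form, posterior odds = prior odds × likelihood ratio, so prior odds = posterior odds ÷ LR.
Posterior odds = 0.767/(1−0.767) = 3.2918. LR = 0.68/0.44 = 1.5455.
Prior odds = 3.2918/1.5455 = 2.1299, so P(A) = 2.1299/(1+2.1299) ≈ 0.68.

P(A) = 0.68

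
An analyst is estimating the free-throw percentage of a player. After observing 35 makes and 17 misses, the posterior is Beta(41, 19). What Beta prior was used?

A Beta(α, β) prior with s successes and f failures in binomial data gives a Beta(α+s, β+f) posterior.
Subtract the data counts: 41−35=6, 19−17=2.

Beta(6, 2)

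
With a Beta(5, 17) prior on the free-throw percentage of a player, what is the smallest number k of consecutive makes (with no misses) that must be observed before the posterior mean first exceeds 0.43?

After k makes and 0 misses the posterior is Beta(5+k, 17), with mean (5+k)/(5+17+k).
Set (5+k)/(22+k) > 0.43 and solve: k > (0.43·22 − 5)/(1 − 0.43) = 7.825.
The smallest integer exceeding 7.825 is 8.

k = 8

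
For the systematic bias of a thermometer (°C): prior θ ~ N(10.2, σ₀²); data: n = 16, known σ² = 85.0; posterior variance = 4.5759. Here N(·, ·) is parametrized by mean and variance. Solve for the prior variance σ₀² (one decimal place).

σ₀² = 33.0

For the Normal–Normal model with known σ², precisions add: τ_n = τ₀ + n/σ².
So 1/σ₀² = 1/4.5759 − 16/85.0 = 0.218536 − 0.188235 = 0.030301.
Hence σ₀² = 1/0.030301 ≈ 33.0.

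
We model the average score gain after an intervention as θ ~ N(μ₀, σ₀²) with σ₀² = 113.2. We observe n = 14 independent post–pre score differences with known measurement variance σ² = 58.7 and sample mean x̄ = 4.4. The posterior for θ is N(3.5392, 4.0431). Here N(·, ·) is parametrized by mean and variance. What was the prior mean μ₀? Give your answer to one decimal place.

The posterior mean is a precision-weighted average: μ_n = (τ₀μ₀ + τ_data·x̄)/(τ₀+τ_data), with τ₀=1/σ₀² and τ_data=n/σ².
Here τ₀ = 1/113.2 = 0.008834 and τ_data = 14/58.7 = 0.238501, so τ_n = 0.247335.
Rearranging for μ₀: μ₀ = (μ_n·τ_n − τ_data·x̄)/τ₀ = (3.5392·0.247335 − 0.238501·4.4) / 0.008834 = -0.174036/0.008834 ≈ -19.7.

μ₀ = -19.7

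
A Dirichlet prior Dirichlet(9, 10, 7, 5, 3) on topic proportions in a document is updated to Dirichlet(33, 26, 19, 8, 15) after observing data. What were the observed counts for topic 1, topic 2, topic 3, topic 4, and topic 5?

For a Dirichlet(α) prior with multinomial counts c, the posterior is Dirichlet(α + c) componentwise.
Counts are posterior − prior componentwise: 33−9=24, 26−10=16, 19−7=12, 8−5=3, 15−3=12.

counts (24, 16, 12, 3, 12)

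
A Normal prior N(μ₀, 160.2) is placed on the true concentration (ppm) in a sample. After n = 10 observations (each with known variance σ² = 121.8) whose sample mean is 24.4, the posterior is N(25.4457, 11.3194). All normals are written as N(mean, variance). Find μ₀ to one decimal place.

μ₀ = 39.2

The posterior mean is a precision-weighted average: μ_n = (τ₀μ₀ + τ_data·x̄)/(τ₀+τ_data), with τ₀=1/σ₀² and τ_data=n/σ².
Here τ₀ = 1/160.2 = 0.006242 and τ_data = 10/121.8 = 0.082102, so τ_n = 0.088344.
Rearranging for μ₀: μ₀ = (μ_n·τ_n − τ_data·x̄)/τ₀ = (25.4457·0.088344 − 0.082102·24.4) / 0.006242 = 0.244686/0.006242 ≈ 39.2.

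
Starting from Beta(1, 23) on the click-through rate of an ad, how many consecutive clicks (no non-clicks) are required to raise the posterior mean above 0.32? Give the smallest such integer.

k = 10

After k clicks and 0 non-clicks the posterior is Beta(1+k, 23), with mean (1+k)/(1+23+k).
Set (1+k)/(24+k) > 0.32 and solve: k > (0.32·24 − 1)/(1 − 0.32) = 9.824.
The smallest integer exceeding 9.824 is 10, and checking k=10: (11)/(34) = 0.3235 > 0.32.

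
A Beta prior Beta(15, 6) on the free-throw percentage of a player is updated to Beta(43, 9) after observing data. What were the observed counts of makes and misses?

28 makes and 3 misses

Under Beta–binomial conjugacy the posterior parameters are (α+s, β+f).
Match parameters: s=43−15=28, f=9−6=3.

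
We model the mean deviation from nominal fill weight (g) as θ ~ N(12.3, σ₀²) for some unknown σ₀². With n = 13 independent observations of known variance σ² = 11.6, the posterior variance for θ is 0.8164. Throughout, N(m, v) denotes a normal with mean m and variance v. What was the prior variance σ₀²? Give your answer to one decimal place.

Posterior precision equals prior precision plus data precision: 1/σ_n² = 1/σ₀² + n/σ².
So 1/σ₀² = 1/0.8164 − 13/11.6 = 1.224890 − 1.120690 = 0.104200.
Hence σ₀² = 1/0.104200 ≈ 9.6.

σ₀² = 9.6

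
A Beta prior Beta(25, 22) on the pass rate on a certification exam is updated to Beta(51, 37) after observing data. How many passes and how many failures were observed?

26 passes and 15 failures

Beta is conjugate to the binomial likelihood: posterior = Beta(α+s, β+f).
So s = 51 − 25 = 26 and f = 37 − 22 = 15.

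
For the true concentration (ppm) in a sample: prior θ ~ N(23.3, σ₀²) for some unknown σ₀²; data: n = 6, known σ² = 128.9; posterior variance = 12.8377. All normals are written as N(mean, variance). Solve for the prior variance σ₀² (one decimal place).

Posterior precision equals prior precision plus data precision: 1/σ_n² = 1/σ₀² + n/σ².
So 1/σ₀² = 1/12.8377 − 6/128.9 = 0.077896 − 0.046548 = 0.031348.
Hence σ₀² = 1/0.031348 ≈ 31.9.

σ₀² = 31.9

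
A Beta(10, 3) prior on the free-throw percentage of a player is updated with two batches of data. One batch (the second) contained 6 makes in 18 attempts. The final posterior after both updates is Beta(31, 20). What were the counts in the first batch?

15 makes and 5 misses

Sequential conjugate updates are equivalent to a single update on the pooled data, so total successes = posterior α − prior α and total failures = posterior β − prior β.
Total across both batches: 31−10=21 makes, 20−3=17 misses.
Subtract the second batch: 21−6=15 makes and 17−12=5 misses.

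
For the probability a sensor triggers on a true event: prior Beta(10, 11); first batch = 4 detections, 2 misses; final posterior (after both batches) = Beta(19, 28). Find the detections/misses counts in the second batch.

Sequential conjugate updates are equivalent to a single update on the pooled data, so total successes = posterior α − prior α and total failures = posterior β − prior β.
Total across both batches: 19−10=9 detections, 28−11=17 misses.
Subtract the first batch: 9−4=5 detections and 17−2=15 misses.

5 detections and 15 misses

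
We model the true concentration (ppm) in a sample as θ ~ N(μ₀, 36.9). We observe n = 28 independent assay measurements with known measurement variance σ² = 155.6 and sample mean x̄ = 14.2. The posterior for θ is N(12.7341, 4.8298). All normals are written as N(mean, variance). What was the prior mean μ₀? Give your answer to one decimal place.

μ₀ = 3.0

With known observation variance, the Normal–Normal posterior has precision τ_n = τ₀ + n/σ² and mean μ_n = (τ₀μ₀ + (n/σ²)x̄)/τ_n.
Here τ₀ = 1/36.9 = 0.027100 and τ_data = 28/155.6 = 0.179949, so τ_n = 0.207049.
Rearranging for μ₀: μ₀ = (μ_n·τ_n − τ_data·x̄)/τ₀ = (12.7341·0.207049 − 0.179949·14.2) / 0.027100 = 0.081307/0.027100 ≈ 3.0.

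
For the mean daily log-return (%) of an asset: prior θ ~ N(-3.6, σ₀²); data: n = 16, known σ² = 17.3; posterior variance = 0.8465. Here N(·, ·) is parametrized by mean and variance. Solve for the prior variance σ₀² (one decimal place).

σ₀² = 3.9

Posterior precision equals prior precision plus data precision: 1/σ_n² = 1/σ₀² + n/σ².
So 1/σ₀² = 1/0.8465 − 16/17.3 = 1.181335 − 0.924855 = 0.256480.
Hence σ₀² = 1/0.256480 ≈ 3.9.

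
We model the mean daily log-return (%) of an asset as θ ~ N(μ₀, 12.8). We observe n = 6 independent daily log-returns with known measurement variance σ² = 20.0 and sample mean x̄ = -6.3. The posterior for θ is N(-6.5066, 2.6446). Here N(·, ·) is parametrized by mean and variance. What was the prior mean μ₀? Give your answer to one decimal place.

μ₀ = -7.3

The posterior mean is a precision-weighted average: μ_n = (τ₀μ₀ + τ_data·x̄)/(τ₀+τ_data), with τ₀=1/σ₀² and τ_data=n/σ².
Here τ₀ = 1/12.8 = 0.078125 and τ_data = 6/20.0 = 0.300000, so τ_n = 0.378125.
Rearranging for μ₀: μ₀ = (μ_n·τ_n − τ_data·x̄)/τ₀ = (-6.5066·0.378125 − 0.300000·-6.3) / 0.078125 = -0.570308/0.078125 ≈ -7.3.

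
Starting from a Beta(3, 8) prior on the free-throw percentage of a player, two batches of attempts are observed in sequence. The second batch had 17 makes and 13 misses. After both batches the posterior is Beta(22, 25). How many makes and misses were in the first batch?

2 makes and 4 misses

Because Beta–binomial updating is additive in the counts, the combined data contributed (α_post−α_prior, β_post−β_prior) successes and failures.
Total across both batches: 22−3=19 makes, 25−8=17 misses.
Subtract the second batch: 19−17=2 makes and 17−13=4 misses.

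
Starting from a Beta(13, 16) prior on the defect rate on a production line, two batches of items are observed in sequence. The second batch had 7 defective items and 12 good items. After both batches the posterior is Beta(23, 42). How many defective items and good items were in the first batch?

3 defective items and 14 good items

Sequential conjugate updates are equivalent to a single update on the pooled data, so total successes = posterior α − prior α and total failures = posterior β − prior β.
Total across both batches: 23−13=10 defective items, 42−16=26 good items.
Subtract the second batch: 10−7=3 defective items and 26−12=14 good items.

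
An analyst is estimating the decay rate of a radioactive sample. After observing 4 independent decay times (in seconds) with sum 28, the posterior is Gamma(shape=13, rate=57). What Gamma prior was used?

Gamma(shape=9, rate=29)

Gamma–exponential conjugacy: posterior shape = α + n, posterior rate = β + Σtᵢ.
So α = 13 − 4 = 9 and β = 57 − 28 = 29.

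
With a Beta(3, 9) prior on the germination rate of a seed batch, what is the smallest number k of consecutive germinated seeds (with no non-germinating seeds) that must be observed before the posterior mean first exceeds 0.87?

k = 58

After k germinated seeds and 0 non-germinating seeds the posterior is Beta(3+k, 9), with mean (3+k)/(3+9+k).
Set (3+k)/(12+k) > 0.87 and solve: k > (0.87·12 − 3)/(1 − 0.87) = 57.231.
The smallest integer exceeding 57.231 is 58.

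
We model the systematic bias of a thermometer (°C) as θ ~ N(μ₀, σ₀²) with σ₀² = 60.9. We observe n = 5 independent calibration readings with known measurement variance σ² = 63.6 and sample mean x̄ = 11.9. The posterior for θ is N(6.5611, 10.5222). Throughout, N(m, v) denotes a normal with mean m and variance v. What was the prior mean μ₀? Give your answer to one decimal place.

μ₀ = -19.0

With known observation variance, the Normal–Normal posterior has precision τ_n = τ₀ + n/σ² and mean μ_n = (τ₀μ₀ + (n/σ²)x̄)/τ_n.
Here τ₀ = 1/60.9 = 0.016420 and τ_data = 5/63.6 = 0.078616, so τ_n = 0.095036.
Rearranging for μ₀: μ₀ = (μ_n·τ_n − τ_data·x̄)/τ₀ = (6.5611·0.095036 − 0.078616·11.9) / 0.016420 = -0.311990/0.016420 ≈ -19.0.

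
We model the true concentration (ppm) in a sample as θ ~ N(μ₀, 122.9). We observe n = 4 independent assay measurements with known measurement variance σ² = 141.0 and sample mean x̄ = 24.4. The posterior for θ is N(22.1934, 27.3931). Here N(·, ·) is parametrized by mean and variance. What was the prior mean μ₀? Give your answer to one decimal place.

The posterior mean is a precision-weighted average: μ_n = (τ₀μ₀ + τ_data·x̄)/(τ₀+τ_data), with τ₀=1/σ₀² and τ_data=n/σ².
Here τ₀ = 1/122.9 = 0.008137 and τ_data = 4/141.0 = 0.028369, so τ_n = 0.036506.
Rearranging for μ₀: μ₀ = (μ_n·τ_n − τ_data·x̄)/τ₀ = (22.1934·0.036506 − 0.028369·24.4) / 0.008137 = 0.117989/0.008137 ≈ 14.5.

μ₀ = 14.5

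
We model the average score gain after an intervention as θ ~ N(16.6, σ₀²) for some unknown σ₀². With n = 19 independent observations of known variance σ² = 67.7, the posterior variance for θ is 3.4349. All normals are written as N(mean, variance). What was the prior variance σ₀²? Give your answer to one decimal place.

For the Normal–Normal model with known σ², precisions add: τ_n = τ₀ + n/σ².
So 1/σ₀² = 1/3.4349 − 19/67.7 = 0.291129 − 0.280650 = 0.010479.
Hence σ₀² = 1/0.010479 ≈ 95.4.

σ₀² = 95.4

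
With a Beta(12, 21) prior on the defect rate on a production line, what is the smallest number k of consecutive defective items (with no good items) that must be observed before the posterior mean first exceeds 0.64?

k = 26

After k defective items and 0 good items the posterior is Beta(12+k, 21), with mean (12+k)/(12+21+k).
Set (12+k)/(33+k) > 0.64 and solve: k > (0.64·33 − 12)/(1 − 0.64) = 25.333.
The smallest integer exceeding 25.333 is 26, and checking k=26: (38)/(59) = 0.6441 > 0.64.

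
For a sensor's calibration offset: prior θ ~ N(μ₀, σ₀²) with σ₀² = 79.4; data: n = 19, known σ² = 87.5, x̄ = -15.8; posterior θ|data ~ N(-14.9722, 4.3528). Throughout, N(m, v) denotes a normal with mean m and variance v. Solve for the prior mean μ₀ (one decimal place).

The posterior mean is a precision-weighted average: μ_n = (τ₀μ₀ + τ_data·x̄)/(τ₀+τ_data), with τ₀=1/σ₀² and τ_data=n/σ².
Here τ₀ = 1/79.4 = 0.012594 and τ_data = 19/87.5 = 0.217143, so τ_n = 0.229737.
Rearranging for μ₀: μ₀ = (μ_n·τ_n − τ_data·x̄)/τ₀ = (-14.9722·0.229737 − 0.217143·-15.8) / 0.012594 = -0.008809/0.012594 ≈ -0.7.

μ₀ = -0.7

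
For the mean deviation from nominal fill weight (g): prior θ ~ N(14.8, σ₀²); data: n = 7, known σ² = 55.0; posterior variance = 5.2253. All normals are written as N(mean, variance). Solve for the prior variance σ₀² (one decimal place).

For the Normal–Normal model with known σ², precisions add: τ_n = τ₀ + n/σ².
So 1/σ₀² = 1/5.2253 − 7/55.0 = 0.191377 − 0.127273 = 0.064104.
Hence σ₀² = 1/0.064104 ≈ 15.6.

σ₀² = 15.6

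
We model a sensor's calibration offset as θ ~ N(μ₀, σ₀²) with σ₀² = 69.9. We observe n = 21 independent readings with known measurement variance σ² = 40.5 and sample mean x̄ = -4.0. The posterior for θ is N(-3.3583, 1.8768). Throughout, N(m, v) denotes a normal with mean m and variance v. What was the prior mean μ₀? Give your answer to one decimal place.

μ₀ = 19.9

The posterior mean is a precision-weighted average: μ_n = (τ₀μ₀ + τ_data·x̄)/(τ₀+τ_data), with τ₀=1/σ₀² and τ_data=n/σ².
Here τ₀ = 1/69.9 = 0.014306 and τ_data = 21/40.5 = 0.518519, so τ_n = 0.532825.
Rearranging for μ₀: μ₀ = (μ_n·τ_n − τ_data·x̄)/τ₀ = (-3.3583·0.532825 − 0.518519·-4.0) / 0.014306 = 0.284690/0.014306 ≈ 19.9.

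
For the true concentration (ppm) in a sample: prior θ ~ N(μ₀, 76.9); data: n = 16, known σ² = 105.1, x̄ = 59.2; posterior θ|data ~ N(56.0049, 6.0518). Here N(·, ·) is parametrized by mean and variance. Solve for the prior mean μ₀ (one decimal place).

The posterior mean is a precision-weighted average: μ_n = (τ₀μ₀ + τ_data·x̄)/(τ₀+τ_data), with τ₀=1/σ₀² and τ_data=n/σ².
Here τ₀ = 1/76.9 = 0.013004 and τ_data = 16/105.1 = 0.152236, so τ_n = 0.165240.
Rearranging for μ₀: μ₀ = (μ_n·τ_n − τ_data·x̄)/τ₀ = (56.0049·0.165240 − 0.152236·59.2) / 0.013004 = 0.241878/0.013004 ≈ 18.6.

μ₀ = 18.6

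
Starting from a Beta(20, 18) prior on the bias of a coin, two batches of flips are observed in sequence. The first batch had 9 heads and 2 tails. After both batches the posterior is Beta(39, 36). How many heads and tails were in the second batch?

10 heads and 16 tails

Sequential conjugate updates are equivalent to a single update on the pooled data, so total successes = posterior α − prior α and total failures = posterior β − prior β.
Total across both batches: 39−20=19 heads, 36−18=18 tails.
Subtract the first batch: 19−9=10 heads and 18−2=16 tails.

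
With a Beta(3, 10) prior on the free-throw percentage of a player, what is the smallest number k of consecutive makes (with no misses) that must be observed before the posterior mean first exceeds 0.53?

After k makes and 0 misses the posterior is Beta(3+k, 10), with mean (3+k)/(3+10+k).
Set (3+k)/(13+k) > 0.53 and solve: k > (0.53·13 − 3)/(1 − 0.53) = 8.277.
The smallest integer exceeding 8.277 is 9, and checking k=9: (12)/(22) = 0.5455 > 0.53.

k = 9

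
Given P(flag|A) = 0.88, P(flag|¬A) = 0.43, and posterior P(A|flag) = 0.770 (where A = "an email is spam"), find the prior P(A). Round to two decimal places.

Bayes' rule in odds form gives O(A|E) = O(A)·[P(E|A)/P(E|¬A)], hence O(A) = O(A|E)/LR.
Posterior odds = 0.770/(1−0.770) = 3.3478. LR = 0.88/0.43 = 2.0465.
Prior odds = 3.3478/2.0465 = 1.6359, so P(A) = 1.6359/(1+1.6359) ≈ 0.62.

P(A) = 0.62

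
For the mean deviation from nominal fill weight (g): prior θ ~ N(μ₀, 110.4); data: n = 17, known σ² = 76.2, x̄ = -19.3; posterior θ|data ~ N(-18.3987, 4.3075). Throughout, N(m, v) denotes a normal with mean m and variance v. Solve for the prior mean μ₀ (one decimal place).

μ₀ = 3.8

The posterior mean is a precision-weighted average: μ_n = (τ₀μ₀ + τ_data·x̄)/(τ₀+τ_data), with τ₀=1/σ₀² and τ_data=n/σ².
Here τ₀ = 1/110.4 = 0.009058 and τ_data = 17/76.2 = 0.223097, so τ_n = 0.232155.
Rearranging for μ₀: μ₀ = (μ_n·τ_n − τ_data·x̄)/τ₀ = (-18.3987·0.232155 − 0.223097·-19.3) / 0.009058 = 0.034422/0.009058 ≈ 3.8.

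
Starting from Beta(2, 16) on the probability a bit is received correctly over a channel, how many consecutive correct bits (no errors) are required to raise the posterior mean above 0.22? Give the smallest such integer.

After k correct bits and 0 errors the posterior is Beta(2+k, 16), with mean (2+k)/(2+16+k).
Set (2+k)/(18+k) > 0.22 and solve: k > (0.22·18 − 2)/(1 − 0.22) = 2.513.
The smallest integer exceeding 2.513 is 3, and checking k=3: (5)/(21) = 0.2381 > 0.22.

k = 3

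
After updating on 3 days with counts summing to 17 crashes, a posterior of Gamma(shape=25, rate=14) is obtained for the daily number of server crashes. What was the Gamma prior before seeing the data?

Gamma–Poisson conjugacy: posterior shape = α + Σxᵢ, posterior rate = β + n.
So α = 25 − 17 = 8 and β = 14 − 3 = 11.

Gamma(shape=8, rate=11)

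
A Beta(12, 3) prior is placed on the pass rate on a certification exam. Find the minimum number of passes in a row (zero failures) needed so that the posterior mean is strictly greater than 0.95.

k = 46

After k passes and 0 failures the posterior is Beta(12+k, 3), with mean (12+k)/(12+3+k).
Set (12+k)/(15+k) > 0.95 and solve: k > (0.95·15 − 12)/(1 − 0.95) = 45.000.
The smallest integer exceeding 45.000 is 46.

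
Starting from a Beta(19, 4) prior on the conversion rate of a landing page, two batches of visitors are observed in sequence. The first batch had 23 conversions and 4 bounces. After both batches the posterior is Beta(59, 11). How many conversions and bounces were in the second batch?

17 conversions and 3 bounces

Sequential conjugate updates are equivalent to a single update on the pooled data, so total successes = posterior α − prior α and total failures = posterior β − prior β.
Total across both batches: 59−19=40 conversions, 11−4=7 bounces.
Subtract the first batch: 40−23=17 conversions and 7−4=3 bounces.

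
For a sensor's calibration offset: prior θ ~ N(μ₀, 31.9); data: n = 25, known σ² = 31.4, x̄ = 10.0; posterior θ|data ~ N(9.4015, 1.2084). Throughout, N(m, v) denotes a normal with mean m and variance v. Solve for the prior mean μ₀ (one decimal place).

μ₀ = -5.8

With known observation variance, the Normal–Normal posterior has precision τ_n = τ₀ + n/σ² and mean μ_n = (τ₀μ₀ + (n/σ²)x̄)/τ_n.
Here τ₀ = 1/31.9 = 0.031348 and τ_data = 25/31.4 = 0.796178, so τ_n = 0.827526.
Rearranging for μ₀: μ₀ = (μ_n·τ_n − τ_data·x̄)/τ₀ = (9.4015·0.827526 − 0.796178·10.0) / 0.031348 = -0.181794/0.031348 ≈ -5.8.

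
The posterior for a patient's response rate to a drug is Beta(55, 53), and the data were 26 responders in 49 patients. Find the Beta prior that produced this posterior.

Beta(29, 30)

A Beta(a, b) prior with s successes and f failures in binomial data gives a Beta(a+s, b+f) posterior.
So a = 55 − 26 = 29 and b = 53 − 23 = 30.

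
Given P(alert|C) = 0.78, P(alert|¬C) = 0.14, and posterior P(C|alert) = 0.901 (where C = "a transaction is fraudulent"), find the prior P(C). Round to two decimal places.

Bayes' rule in odds form gives O(C|E) = O(C)·[P(E|C)/P(E|¬C)], hence O(C) = O(C|E)/LR.
Posterior odds = 0.901/(1−0.901) = 9.1010. LR = 0.78/0.14 = 5.5714.
Prior odds = 9.1010/5.5714 = 1.6335, so P(C) = 1.6335/(1+1.6335) ≈ 0.62.

P(C) = 0.62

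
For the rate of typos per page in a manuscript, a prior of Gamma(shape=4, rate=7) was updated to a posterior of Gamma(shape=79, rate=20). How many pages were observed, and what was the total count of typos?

n = 13 pages with total 75 typos

Gamma–Poisson conjugacy: posterior shape = α + Σxᵢ, posterior rate = β + n.
Matching: Σxᵢ = 79 − 4 = 75 and n = 20 − 7 = 13.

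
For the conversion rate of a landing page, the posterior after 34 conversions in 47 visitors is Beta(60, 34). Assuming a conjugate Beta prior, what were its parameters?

Beta is conjugate to the binomial likelihood: posterior = Beta(α+s, β+f).
Subtract the data counts: 60−34=26, 34−13=21.

Beta(26, 21)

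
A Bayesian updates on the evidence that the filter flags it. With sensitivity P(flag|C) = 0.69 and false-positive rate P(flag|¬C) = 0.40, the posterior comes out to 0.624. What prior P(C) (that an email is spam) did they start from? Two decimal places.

Bayes' rule in odds form gives O(C|E) = O(C)·[P(E|C)/P(E|¬C)], hence O(C) = O(C|E)/LR.
Posterior odds = 0.624/(1−0.624) = 1.6596. LR = 0.69/0.40 = 1.7250.
Prior odds = 1.6596/1.7250 = 0.9621, so P(C) = 0.9621/(1+0.9621) ≈ 0.49.

P(C) = 0.49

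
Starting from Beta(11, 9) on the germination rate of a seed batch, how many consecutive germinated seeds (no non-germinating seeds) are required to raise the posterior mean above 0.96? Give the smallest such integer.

After k germinated seeds and 0 non-germinating seeds the posterior is Beta(11+k, 9), with mean (11+k)/(11+9+k).
Set (11+k)/(20+k) > 0.96 and solve: k > (0.96·20 − 11)/(1 − 0.96) = 205.000.
The smallest integer exceeding 205.000 is 206.

k = 206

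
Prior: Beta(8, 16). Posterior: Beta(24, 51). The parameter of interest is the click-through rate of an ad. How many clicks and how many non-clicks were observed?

Under Beta–binomial conjugacy the posterior parameters are (a+s, b+f).
So s = 24 − 8 = 16 and f = 51 − 16 = 35.

16 clicks and 35 non-clicks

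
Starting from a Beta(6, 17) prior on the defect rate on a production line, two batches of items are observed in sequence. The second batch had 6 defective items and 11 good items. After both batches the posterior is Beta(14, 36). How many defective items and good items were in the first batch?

Sequential conjugate updates are equivalent to a single update on the pooled data, so total successes = posterior α − prior α and total failures = posterior β − prior β.
Total across both batches: 14−6=8 defective items, 36−17=19 good items.
Subtract the second batch: 8−6=2 defective items and 19−11=8 good items.

2 defective items and 8 good items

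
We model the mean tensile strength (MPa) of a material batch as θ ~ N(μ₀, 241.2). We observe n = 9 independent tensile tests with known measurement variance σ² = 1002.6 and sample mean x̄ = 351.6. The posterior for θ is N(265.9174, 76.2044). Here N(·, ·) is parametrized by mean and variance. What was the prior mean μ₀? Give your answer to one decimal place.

μ₀ = 80.4

With known observation variance, the Normal–Normal posterior has precision τ_n = τ₀ + n/σ² and mean μ_n = (τ₀μ₀ + (n/σ²)x̄)/τ_n.
Here τ₀ = 1/241.2 = 0.004146 and τ_data = 9/1002.6 = 0.008977, so τ_n = 0.013123.
Rearranging for μ₀: μ₀ = (μ_n·τ_n − τ_data·x̄)/τ₀ = (265.9174·0.013123 − 0.008977·351.6) / 0.004146 = 0.333321/0.004146 ≈ 80.4.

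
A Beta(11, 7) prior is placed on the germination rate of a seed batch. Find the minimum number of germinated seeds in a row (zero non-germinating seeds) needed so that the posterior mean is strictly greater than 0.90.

After k germinated seeds and 0 non-germinating seeds the posterior is Beta(11+k, 7), with mean (11+k)/(11+7+k).
Set (11+k)/(18+k) > 0.90 and solve: k > (0.90·18 − 11)/(1 − 0.90) = 52.000.
The smallest integer exceeding 52.000 is 53, and checking k=53: (64)/(71) = 0.9014 > 0.90.

k = 53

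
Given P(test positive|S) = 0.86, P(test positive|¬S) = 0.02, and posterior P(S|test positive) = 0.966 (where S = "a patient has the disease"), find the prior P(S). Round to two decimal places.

P(S) = 0.40

Bayes' rule in odds form gives O(S|E) = O(S)·[P(E|S)/P(E|¬S)], hence O(S) = O(S|E)/LR.
Posterior odds = 0.966/(1−0.966) = 28.4118. LR = 0.86/0.02 = 43.0000.
Prior odds = 28.4118/43.0000 = 0.6607, so P(S) = 0.6607/(1+0.6607) ≈ 0.40.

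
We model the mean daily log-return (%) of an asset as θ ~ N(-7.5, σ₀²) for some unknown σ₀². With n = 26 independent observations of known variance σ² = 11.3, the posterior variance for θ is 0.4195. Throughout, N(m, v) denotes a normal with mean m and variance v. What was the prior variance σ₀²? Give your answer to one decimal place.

σ₀² = 12.1

For the Normal–Normal model with known σ², precisions add: τ_n = τ₀ + n/σ².
So 1/σ₀² = 1/0.4195 − 26/11.3 = 2.383790 − 2.300885 = 0.082905.
Hence σ₀² = 1/0.082905 ≈ 12.1.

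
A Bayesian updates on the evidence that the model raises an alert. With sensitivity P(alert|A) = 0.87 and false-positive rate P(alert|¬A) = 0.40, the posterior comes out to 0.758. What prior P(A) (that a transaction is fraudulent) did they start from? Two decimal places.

In odds form, posterior odds = prior odds × likelihood ratio, so prior odds = posterior odds ÷ LR.
Posterior odds = 0.758/(1−0.758) = 3.1322. LR = 0.87/0.40 = 2.1750.
Prior odds = 3.1322/2.1750 = 1.4401, so P(A) = 1.4401/(1+1.4401) ≈ 0.59.

P(A) = 0.59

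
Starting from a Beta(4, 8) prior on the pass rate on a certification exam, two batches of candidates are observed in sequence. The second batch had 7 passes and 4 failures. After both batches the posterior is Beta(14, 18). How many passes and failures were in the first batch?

3 passes and 6 failures

Sequential conjugate updates are equivalent to a single update on the pooled data, so total successes = posterior α − prior α and total failures = posterior β − prior β.
Total across both batches: 14−4=10 passes, 18−8=10 failures.
Subtract the second batch: 10−7=3 passes and 10−4=6 failures.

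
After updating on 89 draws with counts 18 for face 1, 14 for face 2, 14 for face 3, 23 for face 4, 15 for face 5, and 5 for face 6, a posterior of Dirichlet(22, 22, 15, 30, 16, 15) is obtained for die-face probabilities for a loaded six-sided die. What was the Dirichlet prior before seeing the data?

Dirichlet(4, 8, 1, 7, 1, 10)

For a Dirichlet(α) prior with multinomial counts c, the posterior is Dirichlet(α + c) componentwise.
Subtract each count from the matching posterior parameter: 22−18=4, 22−14=8, 15−14=1, 30−23=7, 16−15=1, 15−5=10.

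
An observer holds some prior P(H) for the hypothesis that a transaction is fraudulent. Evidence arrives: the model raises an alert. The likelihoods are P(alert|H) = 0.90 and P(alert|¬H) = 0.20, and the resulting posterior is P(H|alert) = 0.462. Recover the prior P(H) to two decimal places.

P(H) = 0.16

In odds form, posterior odds = prior odds × likelihood ratio, so prior odds = posterior odds ÷ LR.
Posterior odds = 0.462/(1−0.462) = 0.8587. LR = 0.90/0.20 = 4.5000.
Prior odds = 0.8587/4.5000 = 0.1908, so P(H) = 0.1908/(1+0.1908) ≈ 0.16.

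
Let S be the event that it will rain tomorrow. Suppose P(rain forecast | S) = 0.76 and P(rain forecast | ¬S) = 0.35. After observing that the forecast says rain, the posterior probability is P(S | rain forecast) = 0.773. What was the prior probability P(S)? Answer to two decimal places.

P(S) = 0.61

Bayes' rule in odds form gives O(S|E) = O(S)·[P(E|S)/P(E|¬S)], hence O(S) = O(S|E)/LR.
Posterior odds = 0.773/(1−0.773) = 3.4053. LR = 0.76/0.35 = 2.1714.
Prior odds = 3.4053/2.1714 = 1.5683, so P(S) = 1.5683/(1+1.5683) ≈ 0.61.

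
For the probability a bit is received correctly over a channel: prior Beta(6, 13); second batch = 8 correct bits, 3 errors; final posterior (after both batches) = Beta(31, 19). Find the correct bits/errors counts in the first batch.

17 correct bits and 3 errors

Sequential conjugate updates are equivalent to a single update on the pooled data, so total successes = posterior α − prior α and total failures = posterior β − prior β.
Total across both batches: 31−6=25 correct bits, 19−13=6 errors.
Subtract the second batch: 25−8=17 correct bits and 6−3=3 errors.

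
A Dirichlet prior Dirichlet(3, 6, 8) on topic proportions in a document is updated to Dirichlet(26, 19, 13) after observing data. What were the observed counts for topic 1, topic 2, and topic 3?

counts (23, 13, 5)

For a Dirichlet(α) prior with multinomial counts c, the posterior is Dirichlet(α + c) componentwise.
Counts are posterior − prior componentwise: 26−3=23, 19−6=13, 13−8=5.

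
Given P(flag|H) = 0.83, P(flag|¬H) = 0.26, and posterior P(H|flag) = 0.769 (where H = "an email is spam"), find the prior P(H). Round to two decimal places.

Bayes' rule in odds form gives O(H|E) = O(H)·[P(E|H)/P(E|¬H)], hence O(H) = O(H|E)/LR.
Posterior odds = 0.769/(1−0.769) = 3.3290. LR = 0.83/0.26 = 3.1923.
Prior odds = 3.3290/3.1923 = 1.0428, so P(H) = 1.0428/(1+1.0428) ≈ 0.51.

P(H) = 0.51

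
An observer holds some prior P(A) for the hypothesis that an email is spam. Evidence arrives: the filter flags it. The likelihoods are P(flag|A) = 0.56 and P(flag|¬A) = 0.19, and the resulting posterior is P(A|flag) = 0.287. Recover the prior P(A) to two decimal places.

P(A) = 0.12

In odds form, posterior odds = prior odds × likelihood ratio, so prior odds = posterior odds ÷ LR.
Posterior odds = 0.287/(1−0.287) = 0.4025. LR = 0.56/0.19 = 2.9474.
Prior odds = 0.4025/2.9474 = 0.1366, so P(A) = 0.1366/(1+0.1366) ≈ 0.12.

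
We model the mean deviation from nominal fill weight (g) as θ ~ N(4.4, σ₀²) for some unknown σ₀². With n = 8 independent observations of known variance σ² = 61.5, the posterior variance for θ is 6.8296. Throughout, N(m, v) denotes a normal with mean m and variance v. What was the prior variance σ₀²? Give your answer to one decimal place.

σ₀² = 61.2

Posterior precision equals prior precision plus data precision: 1/σ_n² = 1/σ₀² + n/σ².
So 1/σ₀² = 1/6.8296 − 8/61.5 = 0.146421 − 0.130081 = 0.016340.
Hence σ₀² = 1/0.016340 ≈ 61.2.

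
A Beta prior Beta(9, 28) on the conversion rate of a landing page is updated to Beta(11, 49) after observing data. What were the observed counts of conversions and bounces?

2 conversions and 21 bounces

Under Beta–binomial conjugacy the posterior parameters are (a+s, b+f).
Match parameters: s=11−9=2, f=49−28=21.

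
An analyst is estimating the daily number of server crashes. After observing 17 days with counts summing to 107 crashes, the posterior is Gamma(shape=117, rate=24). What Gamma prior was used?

Gamma(shape=10, rate=7)

A Gamma(α, β) prior (rate parametrization) on a Poisson rate with n observations summing to S gives posterior Gamma(α+S, β+n).
So α = 117 − 107 = 10 and β = 24 − 17 = 7.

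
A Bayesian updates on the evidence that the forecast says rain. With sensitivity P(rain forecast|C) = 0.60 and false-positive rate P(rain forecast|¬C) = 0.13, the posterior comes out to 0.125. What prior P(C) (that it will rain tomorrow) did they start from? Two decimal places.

In odds form, posterior odds = prior odds × likelihood ratio, so prior odds = posterior odds ÷ LR.
Posterior odds = 0.125/(1−0.125) = 0.1429. LR = 0.60/0.13 = 4.6154.
Prior odds = 0.1429/4.6154 = 0.0310, so P(C) = 0.0310/(1+0.0310) ≈ 0.03.

P(C) = 0.03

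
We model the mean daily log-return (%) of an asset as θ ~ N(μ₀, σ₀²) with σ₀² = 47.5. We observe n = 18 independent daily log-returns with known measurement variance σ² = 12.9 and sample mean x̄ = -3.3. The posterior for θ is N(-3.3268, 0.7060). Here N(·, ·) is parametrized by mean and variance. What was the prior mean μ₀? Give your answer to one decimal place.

μ₀ = -5.1

The posterior mean is a precision-weighted average: μ_n = (τ₀μ₀ + τ_data·x̄)/(τ₀+τ_data), with τ₀=1/σ₀² and τ_data=n/σ².
Here τ₀ = 1/47.5 = 0.021053 and τ_data = 18/12.9 = 1.395349, so τ_n = 1.416402.
Rearranging for μ₀: μ₀ = (μ_n·τ_n − τ_data·x̄)/τ₀ = (-3.3268·1.416402 − 1.395349·-3.3) / 0.021053 = -0.107434/0.021053 ≈ -5.1.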